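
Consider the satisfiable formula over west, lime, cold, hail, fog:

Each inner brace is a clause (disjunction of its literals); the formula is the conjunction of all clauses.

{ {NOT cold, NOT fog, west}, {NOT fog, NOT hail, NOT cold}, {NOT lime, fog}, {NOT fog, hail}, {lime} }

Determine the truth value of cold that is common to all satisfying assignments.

False

Suppose cold = true.
From the singleton clause (lime), lime = true.
From the singleton clause (fog), fog = true.
From the singleton clause (west), west = true.
From the singleton clause (NOT hail), hail = false.
But (hail) is also a unit clause — contradiction.
So every satisfying assignment has cold = False.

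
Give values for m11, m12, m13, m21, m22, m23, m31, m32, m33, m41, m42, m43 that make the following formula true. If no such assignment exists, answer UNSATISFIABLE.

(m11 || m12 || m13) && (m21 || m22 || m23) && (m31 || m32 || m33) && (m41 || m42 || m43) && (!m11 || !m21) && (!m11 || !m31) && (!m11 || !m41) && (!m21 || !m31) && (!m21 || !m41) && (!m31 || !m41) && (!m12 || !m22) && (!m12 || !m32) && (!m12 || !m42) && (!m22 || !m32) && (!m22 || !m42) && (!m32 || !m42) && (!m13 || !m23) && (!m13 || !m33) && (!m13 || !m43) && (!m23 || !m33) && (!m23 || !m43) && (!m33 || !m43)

UNSATISFIABLE

Suppose m11 = false.
Suppose m12 = true.
From the singleton clause (!m22), m22 = false.
From the singleton clause (!m32), m32 = false.
From the singleton clause (!m42), m42 = false.
Suppose m21 = true.
From the singleton clause (!m31), m31 = false.
From the singleton clause (m33), m33 = true.
From the singleton clause (!m41), m41 = false.
From the singleton clause (m43), m43 = true.
That conflicts with the unit clause (!m43).
Undo m21 and try m21 = false.
From the singleton clause (m23), m23 = true.
From the singleton clause (!m13), m13 = false.
From the singleton clause (!m33), m33 = false.
From the singleton clause (m31), m31 = true.
From the singleton clause (!m41), m41 = false.
From the singleton clause (m43), m43 = true.
That conflicts with the unit clause (!m43).
Either choice for m21 ends in contradiction.
Undo m12 and try m12 = false.
From the singleton clause (m13), m13 = true.
From the singleton clause (!m23), m23 = false.
From the singleton clause (!m33), m33 = false.
From the singleton clause (!m43), m43 = false.
Suppose m21 = true.
From the singleton clause (!m31), m31 = false.
From the singleton clause (m32), m32 = true.
From the singleton clause (!m41), m41 = false.
From the singleton clause (m42), m42 = true.
That conflicts with the unit clause (!m42).
Undo m21 and try m21 = false.
From the singleton clause (m22), m22 = true.
From the singleton clause (!m32), m32 = false.
From the singleton clause (m31), m31 = true.
From the singleton clause (!m41), m41 = false.
From the singleton clause (m42), m42 = true.
That conflicts with the unit clause (!m42).
Either choice for m21 ends in contradiction.
Either choice for m12 ends in contradiction.
Undo m11 and try m11 = true.
From the singleton clause (!m21), m21 = false.
From the singleton clause (!m31), m31 = false.
From the singleton clause (!m41), m41 = false.
Suppose m22 = true.
From the singleton clause (!m12), m12 = false.
From the singleton clause (!m32), m32 = false.
From the singleton clause (m33), m33 = true.
From the singleton clause (!m42), m42 = false.
From the singleton clause (m43), m43 = true.
That conflicts with the unit clause (!m43).
Undo m22 and try m22 = false.
From the singleton clause (m23), m23 = true.
From the singleton clause (!m13), m13 = false.
From the singleton clause (!m33), m33 = false.
From the singleton clause (m32), m32 = true.
From the singleton clause (!m12), m12 = false.
From the singleton clause (!m42), m42 = false.
From the singleton clause (m43), m43 = true.
That conflicts with the unit clause (!m43).
Either choice for m22 ends in contradiction.
Either choice for m11 ends in contradiction.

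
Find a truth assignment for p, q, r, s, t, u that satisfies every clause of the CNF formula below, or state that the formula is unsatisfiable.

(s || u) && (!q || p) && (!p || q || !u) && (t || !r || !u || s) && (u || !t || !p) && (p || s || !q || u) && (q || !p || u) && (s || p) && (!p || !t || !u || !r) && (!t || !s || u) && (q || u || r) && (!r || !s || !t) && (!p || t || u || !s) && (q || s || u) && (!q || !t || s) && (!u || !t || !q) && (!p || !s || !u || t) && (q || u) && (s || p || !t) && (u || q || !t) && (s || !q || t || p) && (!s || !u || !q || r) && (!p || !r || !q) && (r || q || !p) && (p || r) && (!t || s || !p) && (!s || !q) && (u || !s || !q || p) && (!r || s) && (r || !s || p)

Try s = false.
Unit clause (u) forces u = true.
Unit clause (p) forces p = true.
Unit clause (q) forces q = true.
Unit clause (!t) forces t = false.
Unit clause (!r) forces r = false.
This assignment satisfies each clause.

p=true,  q=true,  r=false,  s=false,  t=false,  u=true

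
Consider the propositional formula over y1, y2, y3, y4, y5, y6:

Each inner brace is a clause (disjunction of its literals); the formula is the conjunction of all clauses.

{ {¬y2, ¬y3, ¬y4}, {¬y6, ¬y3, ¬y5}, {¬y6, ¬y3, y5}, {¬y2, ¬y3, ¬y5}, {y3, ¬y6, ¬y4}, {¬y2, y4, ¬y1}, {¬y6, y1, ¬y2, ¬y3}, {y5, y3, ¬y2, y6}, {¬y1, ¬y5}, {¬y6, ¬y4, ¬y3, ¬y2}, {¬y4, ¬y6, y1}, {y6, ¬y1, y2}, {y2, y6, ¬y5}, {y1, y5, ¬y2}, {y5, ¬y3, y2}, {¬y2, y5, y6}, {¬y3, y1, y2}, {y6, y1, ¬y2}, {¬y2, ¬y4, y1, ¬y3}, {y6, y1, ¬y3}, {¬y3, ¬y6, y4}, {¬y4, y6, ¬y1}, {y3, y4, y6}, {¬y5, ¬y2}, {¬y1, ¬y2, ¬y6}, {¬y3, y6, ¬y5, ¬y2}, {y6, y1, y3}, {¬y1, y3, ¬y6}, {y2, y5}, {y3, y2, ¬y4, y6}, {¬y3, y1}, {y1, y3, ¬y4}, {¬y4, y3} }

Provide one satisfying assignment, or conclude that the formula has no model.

Branch on y1: set y1 = False.
Unit clause (¬y3) forces y3 = False.
Unit clause (y6) forces y6 = True.
Unit clause (¬y4) forces y4 = False.
Branch on y5: set y5 = True.
Unit clause (¬y2) forces y2 = False.
This assignment satisfies each clause.

y1 ↦ False,  y2 ↦ False,  y3 ↦ False,  y4 ↦ False,  y5 ↦ True,  y6 ↦ True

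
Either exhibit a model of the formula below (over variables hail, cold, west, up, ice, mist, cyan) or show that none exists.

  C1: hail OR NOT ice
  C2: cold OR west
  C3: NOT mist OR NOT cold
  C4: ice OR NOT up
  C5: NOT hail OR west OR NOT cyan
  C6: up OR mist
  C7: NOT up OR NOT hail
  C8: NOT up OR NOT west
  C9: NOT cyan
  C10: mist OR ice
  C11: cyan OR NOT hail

(NOT cyan) alone gives cyan = false.
(NOT hail) alone gives hail = false.
(NOT ice) alone gives ice = false.
(NOT up) alone gives up = false.
(mist) alone gives mist = true.
(NOT cold) alone gives cold = false.
(west) alone gives west = true.
All clauses are satisfied.

hail ↦ false; cold ↦ false; west ↦ true; up ↦ false; ice ↦ false; mist ↦ true; cyan ↦ false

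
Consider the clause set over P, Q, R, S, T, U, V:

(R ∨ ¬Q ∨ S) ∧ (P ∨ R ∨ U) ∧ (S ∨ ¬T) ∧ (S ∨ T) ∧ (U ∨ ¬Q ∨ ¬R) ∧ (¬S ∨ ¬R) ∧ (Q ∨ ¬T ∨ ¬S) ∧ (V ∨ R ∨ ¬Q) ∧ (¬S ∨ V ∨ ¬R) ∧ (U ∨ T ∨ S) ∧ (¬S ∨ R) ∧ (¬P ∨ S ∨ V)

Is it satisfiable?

No

Branch on S: set S = True.
From the singleton clause (¬R), R = False.
But (R) is also a unit clause — contradiction.
Backtrack on S: now try S = False.
From the singleton clause (¬T), T = False.
But (T) is also a unit clause — contradiction.
Neither S = True nor S = False works.
No assignment satisfies every clause.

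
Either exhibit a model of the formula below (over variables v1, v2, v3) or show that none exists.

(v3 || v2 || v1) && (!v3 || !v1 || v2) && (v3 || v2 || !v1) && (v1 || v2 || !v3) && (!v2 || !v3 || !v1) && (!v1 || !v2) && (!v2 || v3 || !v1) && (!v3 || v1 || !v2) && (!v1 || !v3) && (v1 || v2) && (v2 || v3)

Case v1 = false:
Unit clause (v2) forces v2 = true.
Unit clause (!v3) forces v3 = false.
This assignment satisfies each clause.

v1=false, v2=true, v3=false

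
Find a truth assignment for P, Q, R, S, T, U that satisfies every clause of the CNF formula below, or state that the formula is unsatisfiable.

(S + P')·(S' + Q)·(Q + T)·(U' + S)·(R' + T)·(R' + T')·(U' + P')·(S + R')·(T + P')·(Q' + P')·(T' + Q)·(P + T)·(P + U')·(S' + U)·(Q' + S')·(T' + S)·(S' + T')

UNSATISFIABLE

Suppose S = 1.
Unit clause (Q) forces Q = 1.
But (Q') is also a unit clause — contradiction.
So S must be the other value — set S = 0.
Unit clause (P') forces P = 0.
Unit clause (U') forces U = 0.
Unit clause (R') forces R = 0.
Unit clause (T) forces T = 1.
But (T') is also a unit clause — contradiction.
Both values of S lead to a conflict.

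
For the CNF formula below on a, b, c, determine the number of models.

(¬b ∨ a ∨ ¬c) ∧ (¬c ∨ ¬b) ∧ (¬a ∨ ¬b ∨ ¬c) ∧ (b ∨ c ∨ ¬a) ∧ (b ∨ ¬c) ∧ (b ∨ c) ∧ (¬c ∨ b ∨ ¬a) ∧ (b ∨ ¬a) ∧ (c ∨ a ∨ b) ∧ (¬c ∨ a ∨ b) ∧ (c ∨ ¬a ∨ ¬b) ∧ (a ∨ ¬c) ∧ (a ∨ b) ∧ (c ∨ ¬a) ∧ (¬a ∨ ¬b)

1

There are 2^3 = 8 truth assignments over (a, b, c).
Check each against the 15 clauses (columns in the order a, b, c):
  F F F  ✗ fails (b ∨ c)
  F F T  ✗ fails (b ∨ ¬c)
  F T F  ✓ satisfies all
  F T T  ✗ fails (¬b ∨ a ∨ ¬c)
  T F F  ✗ fails (b ∨ c ∨ ¬a)
  T F T  ✗ fails (b ∨ ¬c)
  T T F  ✗ fails (c ∨ ¬a ∨ ¬b)
  T T T  ✗ fails (¬c ∨ ¬b)
1 of the 8 rows is a model.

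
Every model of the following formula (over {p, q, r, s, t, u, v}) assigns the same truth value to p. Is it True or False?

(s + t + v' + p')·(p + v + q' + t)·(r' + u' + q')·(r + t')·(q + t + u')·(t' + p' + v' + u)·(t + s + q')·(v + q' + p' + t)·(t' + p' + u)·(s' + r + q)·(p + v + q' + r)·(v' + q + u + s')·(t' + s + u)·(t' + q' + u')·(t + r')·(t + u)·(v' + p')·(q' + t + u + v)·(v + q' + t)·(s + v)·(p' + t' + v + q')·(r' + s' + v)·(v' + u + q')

False

Suppose p = 1.
Unit clause (v') forces v = 0.
Unit clause (s) forces s = 1.
Unit clause (r') forces r = 0.
Unit clause (t') forces t = 0.
Unit clause (q') forces q = 0.
That conflicts with the unit clause (q).
So every satisfying assignment has p = False.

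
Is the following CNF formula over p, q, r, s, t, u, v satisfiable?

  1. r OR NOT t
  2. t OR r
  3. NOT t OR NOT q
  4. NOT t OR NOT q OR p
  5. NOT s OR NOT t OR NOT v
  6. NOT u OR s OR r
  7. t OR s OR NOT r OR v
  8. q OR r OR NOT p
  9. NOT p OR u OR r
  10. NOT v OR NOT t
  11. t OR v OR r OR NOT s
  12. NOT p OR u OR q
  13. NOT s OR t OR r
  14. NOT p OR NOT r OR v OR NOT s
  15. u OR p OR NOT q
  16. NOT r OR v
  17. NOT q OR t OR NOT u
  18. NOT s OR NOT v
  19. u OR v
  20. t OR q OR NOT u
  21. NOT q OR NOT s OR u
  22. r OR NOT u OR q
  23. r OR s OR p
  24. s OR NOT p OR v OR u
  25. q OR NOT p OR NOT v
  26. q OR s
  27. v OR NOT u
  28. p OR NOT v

Branch on r: set r = true.
Unit clause (v) forces v = true.
Unit clause (NOT t) forces t = false.
Unit clause (NOT s) forces s = false.
Unit clause (q) forces q = true.
Unit clause (NOT u) forces u = false.
Unit clause (p) forces p = true.
Every clause now holds.
A satisfying assignment: p=true,  q=true,  r=true,  s=false,  t=false,  u=false,  v=true.

Yes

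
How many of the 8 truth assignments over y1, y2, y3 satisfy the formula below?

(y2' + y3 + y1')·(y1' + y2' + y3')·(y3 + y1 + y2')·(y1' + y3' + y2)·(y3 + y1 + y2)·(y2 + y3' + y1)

There are 2^3 = 8 truth assignments over (y1, y2, y3).
Check each against the 6 clauses (columns in the order y1, y2, y3):
  F F F  ✗ fails (y3 + y1 + y2)
  F F T  ✗ fails (y2 + y3' + y1)
  F T F  ✗ fails (y3 + y1 + y2')
  F T T  ✓ satisfies all
  T F F  ✓ satisfies all
  T F T  ✗ fails (y1' + y3' + y2)
  T T F  ✗ fails (y2' + y3 + y1')
  T T T  ✗ fails (y1' + y2' + y3')
2 of the 8 rows are models.

2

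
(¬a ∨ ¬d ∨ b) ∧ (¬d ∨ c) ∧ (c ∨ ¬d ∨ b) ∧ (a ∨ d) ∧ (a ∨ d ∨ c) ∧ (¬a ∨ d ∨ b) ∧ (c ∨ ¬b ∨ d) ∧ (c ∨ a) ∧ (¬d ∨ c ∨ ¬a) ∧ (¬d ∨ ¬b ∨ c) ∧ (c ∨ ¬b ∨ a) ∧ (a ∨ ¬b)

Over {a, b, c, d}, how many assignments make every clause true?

There are 2^4 = 16 truth assignments over (a, b, c, d).
Split on b. With b = True, the clauses containing b are satisfied and ¬b drops from the rest; 2 of the 2^3 = 8 assignments to the other variables satisfy what remains.
With b = False, by the same count on the reduced clause set, 1 assignment works.
(One model: a=F, b=F, c=T, d=T.)
Total: 2 + 1 = 3.

3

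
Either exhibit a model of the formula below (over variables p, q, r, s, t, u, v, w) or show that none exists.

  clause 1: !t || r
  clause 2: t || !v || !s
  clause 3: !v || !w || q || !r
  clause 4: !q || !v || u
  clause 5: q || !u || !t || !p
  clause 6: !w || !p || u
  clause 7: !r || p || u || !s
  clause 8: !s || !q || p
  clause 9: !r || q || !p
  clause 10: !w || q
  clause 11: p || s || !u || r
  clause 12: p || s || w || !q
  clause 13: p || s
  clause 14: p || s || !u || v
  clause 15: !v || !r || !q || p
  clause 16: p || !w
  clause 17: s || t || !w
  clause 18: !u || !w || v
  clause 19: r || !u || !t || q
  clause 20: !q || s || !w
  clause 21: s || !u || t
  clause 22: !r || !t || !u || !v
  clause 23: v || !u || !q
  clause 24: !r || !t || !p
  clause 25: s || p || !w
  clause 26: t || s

p=true,  q=false,  r=false,  s=true,  t=false,  u=false,  v=false,  w=false

Suppose t = false.
From the singleton clause (s), s = true.
From the singleton clause (!v), v = false.
Suppose q = false.
From the singleton clause (!w), w = false.
Suppose r = false.
Every clause is now satisfied; p, u are unconstrained.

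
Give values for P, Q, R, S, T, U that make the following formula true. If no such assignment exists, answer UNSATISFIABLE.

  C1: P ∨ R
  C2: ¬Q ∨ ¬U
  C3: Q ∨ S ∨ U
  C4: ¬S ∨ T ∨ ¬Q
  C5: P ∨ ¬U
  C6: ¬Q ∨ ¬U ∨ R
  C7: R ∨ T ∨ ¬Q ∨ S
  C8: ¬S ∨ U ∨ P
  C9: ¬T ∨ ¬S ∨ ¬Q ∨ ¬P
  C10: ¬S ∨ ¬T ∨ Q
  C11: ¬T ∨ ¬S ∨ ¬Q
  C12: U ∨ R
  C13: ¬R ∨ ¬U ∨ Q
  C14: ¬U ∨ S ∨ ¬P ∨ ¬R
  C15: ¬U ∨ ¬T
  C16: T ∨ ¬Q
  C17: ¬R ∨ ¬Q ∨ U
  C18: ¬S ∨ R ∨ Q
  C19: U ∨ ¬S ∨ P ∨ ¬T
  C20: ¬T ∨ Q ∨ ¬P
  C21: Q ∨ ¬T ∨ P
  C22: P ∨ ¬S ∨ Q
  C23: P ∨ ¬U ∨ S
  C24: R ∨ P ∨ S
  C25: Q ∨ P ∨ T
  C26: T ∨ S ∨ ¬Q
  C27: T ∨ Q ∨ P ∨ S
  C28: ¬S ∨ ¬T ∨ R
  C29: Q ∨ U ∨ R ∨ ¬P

P ↦ True,  Q ↦ False,  R ↦ True,  S ↦ True,  T ↦ False,  U ↦ False

Try P = True.
Try Q = False.
(¬T) alone gives T = False.
Try S = True.
(R) alone gives R = True.
(¬U) alone gives U = False.
This assignment satisfies each clause.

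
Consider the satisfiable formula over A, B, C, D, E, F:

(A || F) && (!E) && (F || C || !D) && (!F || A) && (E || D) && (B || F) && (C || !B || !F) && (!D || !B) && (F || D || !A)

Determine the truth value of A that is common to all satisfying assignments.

True

Suppose A = false.
From the singleton clause (F), F = true.
But (!F) is also a unit clause — contradiction.
So every satisfying assignment has A = True.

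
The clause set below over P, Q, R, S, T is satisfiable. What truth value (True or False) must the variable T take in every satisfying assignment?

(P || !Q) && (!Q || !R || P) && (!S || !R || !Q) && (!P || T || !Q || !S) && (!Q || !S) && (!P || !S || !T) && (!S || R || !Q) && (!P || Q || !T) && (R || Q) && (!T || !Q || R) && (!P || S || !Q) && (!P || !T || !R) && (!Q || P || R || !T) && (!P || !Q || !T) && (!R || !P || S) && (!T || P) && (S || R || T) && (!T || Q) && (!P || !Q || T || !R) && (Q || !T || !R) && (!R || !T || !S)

Suppose T = true.
From the singleton clause (P), P = true.
From the singleton clause (!S), S = false.
From the singleton clause (Q), Q = true.
That conflicts with the unit clause (!Q).
So every satisfying assignment has T = False.

False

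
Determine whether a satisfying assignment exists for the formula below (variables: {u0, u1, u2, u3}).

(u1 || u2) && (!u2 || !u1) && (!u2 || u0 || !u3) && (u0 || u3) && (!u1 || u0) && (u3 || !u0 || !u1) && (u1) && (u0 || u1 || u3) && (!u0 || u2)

No, unsatisfiable

Unit clause (u1) forces u1 = true.
Unit clause (!u2) forces u2 = false.
Unit clause (u0) forces u0 = true.
Now (!u0) is unsatisfied and unit — conflict.
No assignment satisfies every clause.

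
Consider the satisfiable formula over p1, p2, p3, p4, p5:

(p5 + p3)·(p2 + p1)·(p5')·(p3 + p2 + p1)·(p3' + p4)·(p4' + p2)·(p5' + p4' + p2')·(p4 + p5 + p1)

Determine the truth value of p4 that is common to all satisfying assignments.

Suppose p4 = 0.
(p5') alone gives p5 = 0.
(p3) alone gives p3 = 1.
But (p3') is also a unit clause — contradiction.
So every satisfying assignment has p4 = True.

True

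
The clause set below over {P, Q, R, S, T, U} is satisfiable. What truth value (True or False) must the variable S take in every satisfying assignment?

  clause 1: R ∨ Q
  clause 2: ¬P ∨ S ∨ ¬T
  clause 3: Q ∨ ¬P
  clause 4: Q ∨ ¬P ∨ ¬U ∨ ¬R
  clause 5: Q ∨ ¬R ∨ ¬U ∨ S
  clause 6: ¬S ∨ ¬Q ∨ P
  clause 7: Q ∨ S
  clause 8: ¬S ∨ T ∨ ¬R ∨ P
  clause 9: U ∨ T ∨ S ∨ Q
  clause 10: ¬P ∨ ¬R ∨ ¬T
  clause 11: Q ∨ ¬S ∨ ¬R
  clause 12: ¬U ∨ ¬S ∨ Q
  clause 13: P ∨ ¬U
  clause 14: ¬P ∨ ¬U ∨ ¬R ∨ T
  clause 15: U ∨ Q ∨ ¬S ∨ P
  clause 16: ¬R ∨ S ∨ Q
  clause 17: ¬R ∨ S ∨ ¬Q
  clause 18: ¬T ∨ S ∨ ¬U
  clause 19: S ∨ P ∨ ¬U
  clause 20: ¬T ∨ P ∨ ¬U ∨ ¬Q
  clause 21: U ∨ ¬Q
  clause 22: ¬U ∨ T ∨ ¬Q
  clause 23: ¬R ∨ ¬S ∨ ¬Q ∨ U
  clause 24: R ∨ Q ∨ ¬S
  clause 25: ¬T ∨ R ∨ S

True

Suppose S = False.
The clause (Q) is unit, so Q = True.
The clause (¬R) is unit, so R = False.
The clause (U) is unit, so U = True.
The clause (P) is unit, so P = True.
The clause (¬T) is unit, so T = False.
But (T) is also a unit clause — contradiction.
So every satisfying assignment has S = True.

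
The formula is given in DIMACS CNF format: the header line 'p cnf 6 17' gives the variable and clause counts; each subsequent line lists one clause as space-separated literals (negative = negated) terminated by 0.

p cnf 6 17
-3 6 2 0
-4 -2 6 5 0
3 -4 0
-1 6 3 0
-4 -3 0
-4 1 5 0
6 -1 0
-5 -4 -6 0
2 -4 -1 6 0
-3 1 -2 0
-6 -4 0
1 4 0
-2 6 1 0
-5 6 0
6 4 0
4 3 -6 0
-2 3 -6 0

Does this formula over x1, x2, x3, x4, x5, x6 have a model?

Try x3 = True.
Unit clause (¬x4) forces x4 = False.
Unit clause (x1) forces x1 = True.
Unit clause (x6) forces x6 = True.
All clauses hold; x2, x5 can take either value.
A satisfying assignment: x1 ↦ True; x2 ↦ False; x3 ↦ True; x4 ↦ False; x5 ↦ False; x6 ↦ True.

Yes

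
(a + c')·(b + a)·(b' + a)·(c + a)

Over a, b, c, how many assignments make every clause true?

There are 2^3 = 8 truth assignments over (a, b, c).
Check each against the 4 clauses (columns in the order a, b, c):
  F F F  ✗ fails (b + a)
  F F T  ✗ fails (a + c')
  F T F  ✗ fails (b' + a)
  F T T  ✗ fails (a + c')
  T F F  ✓ satisfies all
  T F T  ✓ satisfies all
  T T F  ✓ satisfies all
  T T T  ✓ satisfies all
4 of the 8 rows are models.

4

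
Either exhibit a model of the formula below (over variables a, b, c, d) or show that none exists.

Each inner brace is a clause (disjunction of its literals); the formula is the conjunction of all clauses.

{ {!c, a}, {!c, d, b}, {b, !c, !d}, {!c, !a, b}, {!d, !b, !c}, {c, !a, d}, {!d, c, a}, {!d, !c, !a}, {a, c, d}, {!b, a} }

a ↦ true; b ↦ false; c ↦ false; d ↦ true

Try c = false.
Try a = true.
The clause (d) is unit, so d = true.
All clauses hold; b can take either value.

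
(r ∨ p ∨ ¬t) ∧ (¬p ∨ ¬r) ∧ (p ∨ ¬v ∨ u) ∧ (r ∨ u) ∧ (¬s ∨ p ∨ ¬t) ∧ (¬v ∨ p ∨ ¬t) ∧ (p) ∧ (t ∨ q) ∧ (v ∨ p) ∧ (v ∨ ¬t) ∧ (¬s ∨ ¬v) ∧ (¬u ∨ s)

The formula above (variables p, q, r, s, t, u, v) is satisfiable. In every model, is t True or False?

Suppose t = True.
Unit clause (p) forces p = True.
Unit clause (¬r) forces r = False.
Unit clause (u) forces u = True.
Unit clause (v) forces v = True.
Unit clause (¬s) forces s = False.
Now (s) is unsatisfied and unit — conflict.
So every satisfying assignment has t = False.

False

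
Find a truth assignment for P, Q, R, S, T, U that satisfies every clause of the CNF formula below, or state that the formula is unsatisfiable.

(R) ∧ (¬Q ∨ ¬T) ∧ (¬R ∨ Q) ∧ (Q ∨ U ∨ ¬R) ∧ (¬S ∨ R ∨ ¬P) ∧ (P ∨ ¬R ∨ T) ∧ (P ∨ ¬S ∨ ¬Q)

P: True, Q: True, R: True, S: False, T: False, U: False

Unit clause (R) forces R = True.
Unit clause (Q) forces Q = True.
Unit clause (¬T) forces T = False.
Unit clause (P) forces P = True.
Every clause is now satisfied; S, U are unconstrained.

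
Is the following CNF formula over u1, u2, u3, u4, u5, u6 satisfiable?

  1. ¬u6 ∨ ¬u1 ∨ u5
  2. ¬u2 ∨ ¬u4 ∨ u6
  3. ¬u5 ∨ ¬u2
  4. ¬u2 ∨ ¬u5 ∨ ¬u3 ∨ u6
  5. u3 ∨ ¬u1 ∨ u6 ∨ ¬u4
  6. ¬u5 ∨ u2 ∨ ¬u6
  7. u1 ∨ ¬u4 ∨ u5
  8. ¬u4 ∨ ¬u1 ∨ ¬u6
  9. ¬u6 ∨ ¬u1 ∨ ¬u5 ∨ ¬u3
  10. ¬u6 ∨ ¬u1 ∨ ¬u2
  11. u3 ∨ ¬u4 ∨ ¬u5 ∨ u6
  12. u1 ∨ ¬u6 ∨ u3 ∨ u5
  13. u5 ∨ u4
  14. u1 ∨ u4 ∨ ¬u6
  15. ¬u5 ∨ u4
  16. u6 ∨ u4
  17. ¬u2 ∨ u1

Suppose u5 = True.
From the singleton clause (¬u2), u2 = False.
From the singleton clause (¬u6), u6 = False.
From the singleton clause (u4), u4 = True.
From the singleton clause (u3), u3 = True.
No clause remains; u1 is free.
A satisfying assignment: u1 ↦ True; u2 ↦ False; u3 ↦ True; u4 ↦ True; u5 ↦ True; u6 ↦ False.

Yes, satisfiable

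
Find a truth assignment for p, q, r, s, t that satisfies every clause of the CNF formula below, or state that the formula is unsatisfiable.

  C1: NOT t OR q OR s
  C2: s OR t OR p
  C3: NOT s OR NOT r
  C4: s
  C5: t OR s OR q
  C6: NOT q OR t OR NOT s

(s) alone gives s = true.
(NOT r) alone gives r = false.
Branch on q: set q = false.
No clause remains; p, t are free.

p=false, q=false, r=false, s=true, t=false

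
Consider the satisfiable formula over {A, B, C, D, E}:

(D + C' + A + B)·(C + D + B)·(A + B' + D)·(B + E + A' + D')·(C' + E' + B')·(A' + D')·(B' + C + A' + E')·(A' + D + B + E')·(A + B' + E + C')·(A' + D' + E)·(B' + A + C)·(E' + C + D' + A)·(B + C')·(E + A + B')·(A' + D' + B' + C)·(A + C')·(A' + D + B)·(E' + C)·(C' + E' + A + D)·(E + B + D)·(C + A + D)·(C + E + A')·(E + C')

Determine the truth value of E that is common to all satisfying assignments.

Suppose E = 1.
The clause (C) is unit, so C = 1.
The clause (B') is unit, so B = 0.
That conflicts with the unit clause (B).
So every satisfying assignment has E = False.

False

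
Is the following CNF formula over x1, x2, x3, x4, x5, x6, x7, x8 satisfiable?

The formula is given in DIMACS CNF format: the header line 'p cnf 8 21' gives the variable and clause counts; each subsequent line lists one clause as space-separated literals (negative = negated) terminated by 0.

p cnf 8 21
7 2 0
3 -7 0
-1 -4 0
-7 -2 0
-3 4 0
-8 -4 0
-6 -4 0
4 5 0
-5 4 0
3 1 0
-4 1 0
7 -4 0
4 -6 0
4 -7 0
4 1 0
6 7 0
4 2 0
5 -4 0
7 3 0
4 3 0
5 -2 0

Branch on x7: set x7 = True.
The clause (x3) is unit, so x3 = True.
The clause (¬x2) is unit, so x2 = False.
The clause (x4) is unit, so x4 = True.
The clause (¬x1) is unit, so x1 = False.
That conflicts with the unit clause (x1).
So x7 must be the other value — set x7 = False.
The clause (x2) is unit, so x2 = True.
The clause (¬x4) is unit, so x4 = False.
The clause (¬x3) is unit, so x3 = False.
That conflicts with the unit clause (x3).
Both values of x7 lead to a conflict.
No assignment satisfies every clause.

Unsatisfiable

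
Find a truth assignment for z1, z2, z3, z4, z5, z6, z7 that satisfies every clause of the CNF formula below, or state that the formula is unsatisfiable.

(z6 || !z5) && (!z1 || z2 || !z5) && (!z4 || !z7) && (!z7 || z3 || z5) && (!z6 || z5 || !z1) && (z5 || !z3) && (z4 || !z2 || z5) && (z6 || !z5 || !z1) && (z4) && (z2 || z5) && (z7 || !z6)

z1=false,  z2=true,  z3=false,  z4=true,  z5=false,  z6=false,  z7=false

The clause (z4) is unit, so z4 = true.
The clause (!z7) is unit, so z7 = false.
The clause (!z6) is unit, so z6 = false.
The clause (!z5) is unit, so z5 = false.
The clause (!z3) is unit, so z3 = false.
The clause (z2) is unit, so z2 = true.
All clauses hold; z1 can take either value.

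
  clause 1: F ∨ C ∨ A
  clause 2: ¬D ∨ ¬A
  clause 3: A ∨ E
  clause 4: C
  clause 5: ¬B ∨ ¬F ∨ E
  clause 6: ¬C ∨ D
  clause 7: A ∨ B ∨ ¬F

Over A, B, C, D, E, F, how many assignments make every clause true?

There are 2^6 = 64 truth assignments over (A, B, C, D, E, F).
Split on F. With F = True, the clauses containing F are satisfied and ¬F drops from the rest; 1 of the 2^5 = 32 assignments to the other variables satisfy what remains.
With F = False, by the same count on the reduced clause set, 2 assignments work.
(One model: A=F, B=F, C=T, D=T, E=T, F=F.)
Total: 1 + 2 = 3.

3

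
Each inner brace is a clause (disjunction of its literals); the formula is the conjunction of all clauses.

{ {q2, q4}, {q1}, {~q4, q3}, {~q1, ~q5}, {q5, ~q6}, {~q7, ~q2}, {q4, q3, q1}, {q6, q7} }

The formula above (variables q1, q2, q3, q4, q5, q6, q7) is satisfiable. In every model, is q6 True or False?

Suppose q6 = 1.
Unit clause (q1) forces q1 = 1.
Unit clause (~q5) forces q5 = 0.
That conflicts with the unit clause (q5).
So every satisfying assignment has q6 = False.

False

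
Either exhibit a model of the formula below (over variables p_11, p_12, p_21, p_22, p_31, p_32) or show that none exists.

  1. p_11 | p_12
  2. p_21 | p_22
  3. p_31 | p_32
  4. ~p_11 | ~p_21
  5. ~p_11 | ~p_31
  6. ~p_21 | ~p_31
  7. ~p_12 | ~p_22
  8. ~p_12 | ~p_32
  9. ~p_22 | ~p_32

UNSATISFIABLE

Suppose p_11 = 1.
The clause (~p_21) is unit, so p_21 = 0.
The clause (p_22) is unit, so p_22 = 1.
The clause (~p_31) is unit, so p_31 = 0.
The clause (p_32) is unit, so p_32 = 1.
That conflicts with the unit clause (~p_32).
Backtrack on p_11: now try p_11 = 0.
The clause (p_12) is unit, so p_12 = 1.
The clause (~p_22) is unit, so p_22 = 0.
The clause (p_21) is unit, so p_21 = 1.
The clause (~p_31) is unit, so p_31 = 0.
The clause (p_32) is unit, so p_32 = 1.
That conflicts with the unit clause (~p_32).
Either choice for p_11 ends in contradiction.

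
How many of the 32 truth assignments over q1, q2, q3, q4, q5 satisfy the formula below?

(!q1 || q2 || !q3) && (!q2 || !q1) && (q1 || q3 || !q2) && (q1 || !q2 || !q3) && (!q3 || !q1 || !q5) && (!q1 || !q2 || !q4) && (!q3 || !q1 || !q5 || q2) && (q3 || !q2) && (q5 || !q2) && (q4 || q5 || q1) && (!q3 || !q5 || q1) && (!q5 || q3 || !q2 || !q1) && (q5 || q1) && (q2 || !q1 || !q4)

4

There are 2^5 = 32 truth assignments over (q1, q2, q3, q4, q5).
Split on q1. With q1 = true, the clauses containing q1 are satisfied and !q1 drops from the rest; 2 of the 2^4 = 16 assignments to the other variables satisfy what remains.
With q1 = false, by the same count on the reduced clause set, 2 assignments work.
(One model: q1=F, q2=F, q3=F, q4=F, q5=T.)
Total: 2 + 2 = 4.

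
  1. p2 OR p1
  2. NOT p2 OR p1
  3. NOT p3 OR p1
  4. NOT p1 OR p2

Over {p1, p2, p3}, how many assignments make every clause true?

2

There are 2^3 = 8 truth assignments over (p1, p2, p3).
Split on p3. With p3 = true, the clauses containing p3 are satisfied and NOT p3 drops from the rest; 1 of the 2^2 = 4 assignments to the other variables satisfy what remains.
With p3 = false, by the same count on the reduced clause set, 1 assignment works.
Total: 1 + 1 = 2.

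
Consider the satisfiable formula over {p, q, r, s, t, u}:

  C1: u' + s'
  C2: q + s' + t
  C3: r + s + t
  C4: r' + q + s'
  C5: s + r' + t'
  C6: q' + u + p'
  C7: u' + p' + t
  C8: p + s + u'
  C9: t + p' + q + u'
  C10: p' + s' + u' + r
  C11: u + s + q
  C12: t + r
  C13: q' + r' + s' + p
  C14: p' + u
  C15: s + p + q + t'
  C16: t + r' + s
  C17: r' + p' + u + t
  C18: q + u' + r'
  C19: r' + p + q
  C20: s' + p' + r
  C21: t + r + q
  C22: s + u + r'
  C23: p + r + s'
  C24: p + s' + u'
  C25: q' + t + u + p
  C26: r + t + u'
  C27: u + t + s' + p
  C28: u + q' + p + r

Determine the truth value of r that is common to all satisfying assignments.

Suppose r = 1.
Suppose u = 0.
From the singleton clause (p'), p = 0.
From the singleton clause (q), q = 1.
From the singleton clause (s'), s = 0.
That conflicts with the unit clause (s).
Undo u and try u = 1.
From the singleton clause (s'), s = 0.
From the singleton clause (t'), t = 0.
That conflicts with the unit clause (t).
Neither u = 1 nor u = 0 works.
So every satisfying assignment has r = False.

False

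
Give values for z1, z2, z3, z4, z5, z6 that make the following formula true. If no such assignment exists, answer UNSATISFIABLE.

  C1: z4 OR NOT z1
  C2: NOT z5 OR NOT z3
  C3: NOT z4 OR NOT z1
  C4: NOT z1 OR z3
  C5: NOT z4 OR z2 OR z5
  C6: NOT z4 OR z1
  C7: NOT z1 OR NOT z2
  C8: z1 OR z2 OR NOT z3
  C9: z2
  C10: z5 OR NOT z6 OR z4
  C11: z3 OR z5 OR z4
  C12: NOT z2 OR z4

Unit clause (z2) forces z2 = true.
Unit clause (NOT z1) forces z1 = false.
Unit clause (NOT z4) forces z4 = false.
That conflicts with the unit clause (z4).

UNSATISFIABLE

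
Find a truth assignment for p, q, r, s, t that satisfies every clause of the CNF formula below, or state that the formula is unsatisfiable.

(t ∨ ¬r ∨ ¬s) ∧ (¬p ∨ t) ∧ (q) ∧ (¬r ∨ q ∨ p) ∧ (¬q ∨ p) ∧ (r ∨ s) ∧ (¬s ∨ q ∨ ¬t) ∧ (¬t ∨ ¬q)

Unit clause (q) forces q = True.
Unit clause (p) forces p = True.
Unit clause (t) forces t = True.
That conflicts with the unit clause (¬t).

UNSATISFIABLE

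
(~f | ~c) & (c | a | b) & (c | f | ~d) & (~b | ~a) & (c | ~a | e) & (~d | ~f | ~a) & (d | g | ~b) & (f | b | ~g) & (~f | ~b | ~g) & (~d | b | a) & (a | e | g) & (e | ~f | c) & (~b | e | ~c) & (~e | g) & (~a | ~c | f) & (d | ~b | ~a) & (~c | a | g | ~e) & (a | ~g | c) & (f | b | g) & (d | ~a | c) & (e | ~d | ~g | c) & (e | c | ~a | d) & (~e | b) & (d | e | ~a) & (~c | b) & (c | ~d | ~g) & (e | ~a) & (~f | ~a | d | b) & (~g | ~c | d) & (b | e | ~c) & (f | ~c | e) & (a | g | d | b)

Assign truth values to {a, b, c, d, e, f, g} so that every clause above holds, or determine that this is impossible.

a: 0; b: 1; c: 1; d: 1; e: 1; f: 0; g: 1

Case f = 0:
Case c = 1:
(~a) alone gives a = 0.
(b) alone gives b = 1.
(e) alone gives e = 1.
(g) alone gives g = 1.
(d) alone gives d = 1.
Every clause now holds.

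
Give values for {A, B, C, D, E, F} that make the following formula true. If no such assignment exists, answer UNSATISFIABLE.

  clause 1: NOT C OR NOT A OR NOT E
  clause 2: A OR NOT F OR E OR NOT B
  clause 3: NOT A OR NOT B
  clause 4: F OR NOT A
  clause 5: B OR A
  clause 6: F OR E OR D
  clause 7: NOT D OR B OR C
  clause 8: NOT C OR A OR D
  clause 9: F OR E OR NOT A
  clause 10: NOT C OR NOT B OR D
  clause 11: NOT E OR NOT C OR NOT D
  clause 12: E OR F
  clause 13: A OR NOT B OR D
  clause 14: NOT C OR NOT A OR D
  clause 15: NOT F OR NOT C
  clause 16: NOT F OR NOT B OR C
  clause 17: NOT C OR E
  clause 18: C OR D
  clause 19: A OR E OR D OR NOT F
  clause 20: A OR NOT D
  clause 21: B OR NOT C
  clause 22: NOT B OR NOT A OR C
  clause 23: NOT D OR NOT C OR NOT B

UNSATISFIABLE

Try A = false.
The clause (B) is unit, so B = true.
The clause (D) is unit, so D = true.
That conflicts with the unit clause (NOT D).
So A must be the other value — set A = true.
The clause (NOT B) is unit, so B = false.
The clause (F) is unit, so F = true.
The clause (NOT C) is unit, so C = false.
The clause (NOT D) is unit, so D = false.
That conflicts with the unit clause (D).
Neither A = true nor A = false works.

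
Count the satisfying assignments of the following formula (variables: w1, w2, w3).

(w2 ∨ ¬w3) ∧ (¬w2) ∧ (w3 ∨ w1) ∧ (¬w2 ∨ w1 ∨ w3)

There are 2^3 = 8 truth assignments over (w1, w2, w3).
Check each against the 4 clauses (columns in the order w1, w2, w3):
  F F F  ✗ fails (w3 ∨ w1)
  F F T  ✗ fails (w2 ∨ ¬w3)
  F T F  ✗ fails (¬w2)
  F T T  ✗ fails (¬w2)
  T F F  ✓ satisfies all
  T F T  ✗ fails (w2 ∨ ¬w3)
  T T F  ✗ fails (¬w2)
  T T T  ✗ fails (¬w2)
1 of the 8 rows is a model.

1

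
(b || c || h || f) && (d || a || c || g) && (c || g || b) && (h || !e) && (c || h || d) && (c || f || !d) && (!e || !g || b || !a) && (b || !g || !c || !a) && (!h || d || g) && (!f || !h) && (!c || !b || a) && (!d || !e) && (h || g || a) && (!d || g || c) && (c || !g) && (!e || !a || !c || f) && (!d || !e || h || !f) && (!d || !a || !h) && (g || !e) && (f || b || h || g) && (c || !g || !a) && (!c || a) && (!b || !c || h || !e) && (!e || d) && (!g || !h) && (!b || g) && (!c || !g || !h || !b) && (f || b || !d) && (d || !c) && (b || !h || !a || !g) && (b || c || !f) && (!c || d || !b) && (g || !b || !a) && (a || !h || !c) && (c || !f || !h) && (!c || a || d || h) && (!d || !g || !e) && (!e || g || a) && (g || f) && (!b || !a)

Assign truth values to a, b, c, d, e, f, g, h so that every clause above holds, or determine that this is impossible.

Case h = false:
From the singleton clause (!e), e = false.
Case c = true:
From the singleton clause (a), a = true.
From the singleton clause (d), d = true.
From the singleton clause (!b), b = false.
From the singleton clause (!g), g = false.
From the singleton clause (f), f = true.
This assignment satisfies each clause.

a=true; b=false; c=true; d=true; e=false; f=true; g=false; h=false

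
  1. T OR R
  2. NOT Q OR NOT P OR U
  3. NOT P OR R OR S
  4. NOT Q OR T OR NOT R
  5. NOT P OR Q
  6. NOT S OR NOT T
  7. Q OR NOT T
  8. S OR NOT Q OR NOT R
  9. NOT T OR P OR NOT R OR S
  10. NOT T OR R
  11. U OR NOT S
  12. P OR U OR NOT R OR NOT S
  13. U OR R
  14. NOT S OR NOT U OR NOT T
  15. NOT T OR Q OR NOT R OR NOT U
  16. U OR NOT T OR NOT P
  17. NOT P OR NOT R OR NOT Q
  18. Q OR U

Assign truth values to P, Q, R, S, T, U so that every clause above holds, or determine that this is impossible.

P ↦ false,  Q ↦ false,  R ↦ true,  S ↦ false,  T ↦ false,  U ↦ true

Try T = false.
Unit clause (R) forces R = true.
Unit clause (NOT Q) forces Q = false.
Unit clause (NOT P) forces P = false.
Unit clause (U) forces U = true.
No clause remains; S is free.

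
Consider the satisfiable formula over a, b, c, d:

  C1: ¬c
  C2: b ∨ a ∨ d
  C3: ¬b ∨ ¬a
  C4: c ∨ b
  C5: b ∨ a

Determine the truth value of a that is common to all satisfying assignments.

False

Suppose a = True.
The clause (¬c) is unit, so c = False.
The clause (¬b) is unit, so b = False.
That conflicts with the unit clause (b).
So every satisfying assignment has a = False.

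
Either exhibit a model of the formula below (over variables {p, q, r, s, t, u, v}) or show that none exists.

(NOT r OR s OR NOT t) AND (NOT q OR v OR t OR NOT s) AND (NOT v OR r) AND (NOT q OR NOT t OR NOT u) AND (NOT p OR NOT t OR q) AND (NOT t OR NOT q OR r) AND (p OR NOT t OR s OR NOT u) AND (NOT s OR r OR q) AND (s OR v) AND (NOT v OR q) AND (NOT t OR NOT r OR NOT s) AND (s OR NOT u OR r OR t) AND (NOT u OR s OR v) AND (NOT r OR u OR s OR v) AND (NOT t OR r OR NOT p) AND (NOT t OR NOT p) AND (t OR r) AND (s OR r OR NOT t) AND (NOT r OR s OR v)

p=true,  q=false,  r=true,  s=true,  t=false,  u=true,  v=false

Try v = false.
From the singleton clause (s), s = true.
Try q = false.
From the singleton clause (r), r = true.
From the singleton clause (NOT t), t = false.
Every clause is now satisfied; p, u are unconstrained.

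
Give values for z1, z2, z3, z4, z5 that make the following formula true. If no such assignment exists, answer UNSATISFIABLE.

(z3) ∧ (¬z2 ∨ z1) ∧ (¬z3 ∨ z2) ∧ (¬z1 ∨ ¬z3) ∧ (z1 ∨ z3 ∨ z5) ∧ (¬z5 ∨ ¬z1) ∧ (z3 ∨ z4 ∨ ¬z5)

(z3) alone gives z3 = True.
(z2) alone gives z2 = True.
(z1) alone gives z1 = True.
But (¬z1) is also a unit clause — contradiction.

UNSATISFIABLE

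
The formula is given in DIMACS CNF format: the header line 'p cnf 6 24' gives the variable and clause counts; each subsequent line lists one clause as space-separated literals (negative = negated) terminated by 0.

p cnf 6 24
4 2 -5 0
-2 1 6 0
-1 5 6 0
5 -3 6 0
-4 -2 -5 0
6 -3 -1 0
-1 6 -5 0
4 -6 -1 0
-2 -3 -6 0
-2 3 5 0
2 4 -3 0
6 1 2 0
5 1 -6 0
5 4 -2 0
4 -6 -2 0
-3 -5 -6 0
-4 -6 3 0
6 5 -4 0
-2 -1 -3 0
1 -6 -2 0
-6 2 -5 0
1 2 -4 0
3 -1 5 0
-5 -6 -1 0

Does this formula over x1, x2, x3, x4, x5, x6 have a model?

Try x4 = True.
Try x2 = False.
(x1) alone gives x1 = True.
Try x5 = False.
(x6) alone gives x6 = True.
(x3) alone gives x3 = True.
This assignment satisfies each clause.
A satisfying assignment: x1=True; x2=False; x3=True; x4=True; x5=False; x6=True.

Yes, satisfiable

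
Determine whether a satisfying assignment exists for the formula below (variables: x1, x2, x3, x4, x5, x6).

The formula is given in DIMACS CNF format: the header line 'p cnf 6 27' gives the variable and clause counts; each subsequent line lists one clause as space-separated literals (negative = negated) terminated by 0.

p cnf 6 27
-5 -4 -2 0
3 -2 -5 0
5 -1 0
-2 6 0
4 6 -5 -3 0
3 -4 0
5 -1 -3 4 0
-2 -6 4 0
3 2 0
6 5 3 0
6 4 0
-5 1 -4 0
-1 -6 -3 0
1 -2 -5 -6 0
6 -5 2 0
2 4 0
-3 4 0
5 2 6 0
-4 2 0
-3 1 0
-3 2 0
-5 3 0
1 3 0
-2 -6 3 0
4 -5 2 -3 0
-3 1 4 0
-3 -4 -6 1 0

Suppose x5 = True.
Unit clause (x3) forces x3 = True.
Unit clause (x4) forces x4 = True.
Unit clause (¬x2) forces x2 = False.
But (x2) is also a unit clause — contradiction.
So x5 must be the other value — set x5 = False.
Unit clause (¬x1) forces x1 = False.
Unit clause (¬x3) forces x3 = False.
But (x3) is also a unit clause — contradiction.
Both values of x5 lead to a conflict.
No assignment satisfies every clause.

No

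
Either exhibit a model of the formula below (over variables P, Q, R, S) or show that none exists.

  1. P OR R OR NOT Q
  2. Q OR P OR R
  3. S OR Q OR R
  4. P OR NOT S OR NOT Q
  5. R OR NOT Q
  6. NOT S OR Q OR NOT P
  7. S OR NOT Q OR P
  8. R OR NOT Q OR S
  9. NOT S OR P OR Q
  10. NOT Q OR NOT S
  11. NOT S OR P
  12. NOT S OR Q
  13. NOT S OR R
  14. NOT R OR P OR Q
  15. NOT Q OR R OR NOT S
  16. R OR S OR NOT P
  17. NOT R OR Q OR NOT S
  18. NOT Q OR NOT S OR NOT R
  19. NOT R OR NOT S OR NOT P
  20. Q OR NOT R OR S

P=true; Q=true; R=true; S=false

Branch on R: set R = true.
Branch on Q: set Q = true.
Unit clause (NOT S) forces S = false.
Unit clause (P) forces P = true.
Every clause now holds.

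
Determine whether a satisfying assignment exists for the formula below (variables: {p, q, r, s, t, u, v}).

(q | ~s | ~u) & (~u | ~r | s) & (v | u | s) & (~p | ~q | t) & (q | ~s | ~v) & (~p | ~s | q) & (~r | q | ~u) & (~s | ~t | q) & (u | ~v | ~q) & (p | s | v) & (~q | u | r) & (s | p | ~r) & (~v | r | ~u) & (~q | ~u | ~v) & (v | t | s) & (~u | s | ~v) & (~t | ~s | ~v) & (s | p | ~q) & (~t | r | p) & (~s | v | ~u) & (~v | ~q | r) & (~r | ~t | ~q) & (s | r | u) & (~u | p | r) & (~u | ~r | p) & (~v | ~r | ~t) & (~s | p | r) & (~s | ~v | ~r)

Yes, satisfiable

Case q = 1:
Case p = 0:
(s) alone gives s = 1.
(r) alone gives r = 1.
(~t) alone gives t = 0.
(~u) alone gives u = 0.
(~v) alone gives v = 0.
All clauses are satisfied.
A satisfying assignment: p ↦ 0,  q ↦ 1,  r ↦ 1,  s ↦ 1,  t ↦ 0,  u ↦ 0,  v ↦ 0.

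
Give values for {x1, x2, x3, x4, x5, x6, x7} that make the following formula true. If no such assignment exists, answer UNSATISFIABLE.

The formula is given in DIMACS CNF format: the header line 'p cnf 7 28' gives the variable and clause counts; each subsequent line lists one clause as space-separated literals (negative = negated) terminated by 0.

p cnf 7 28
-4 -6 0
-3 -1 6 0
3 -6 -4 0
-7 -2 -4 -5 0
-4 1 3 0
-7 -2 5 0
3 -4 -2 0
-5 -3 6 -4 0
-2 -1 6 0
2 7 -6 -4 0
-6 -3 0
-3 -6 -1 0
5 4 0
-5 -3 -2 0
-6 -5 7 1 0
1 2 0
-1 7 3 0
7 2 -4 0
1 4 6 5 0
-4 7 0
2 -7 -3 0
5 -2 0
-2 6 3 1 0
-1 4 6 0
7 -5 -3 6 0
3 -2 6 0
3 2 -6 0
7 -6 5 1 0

x1=True, x2=False, x3=False, x4=True, x5=False, x6=False, x7=True

Case x4 = True:
From the singleton clause (¬x6), x6 = False.
From the singleton clause (x7), x7 = True.
Case x3 = False:
From the singleton clause (x1), x1 = True.
From the singleton clause (¬x2), x2 = False.
Every clause is now satisfied; x5 is unconstrained.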